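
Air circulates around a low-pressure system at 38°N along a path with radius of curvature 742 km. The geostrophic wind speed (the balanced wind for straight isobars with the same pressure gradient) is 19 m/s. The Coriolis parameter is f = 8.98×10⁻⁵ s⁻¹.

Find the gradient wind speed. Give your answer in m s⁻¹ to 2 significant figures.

15 m s⁻¹

Around a low, centrifugal force acts outward with Coriolis, so pressure-gradient force balances both:
(1/ρ)|∂P/∂n| = fV + V²/R  →  V² + fR·V − fR·V_g = 0
With fR = 8.98×10⁻⁵ × 742×10³ m = 66.6 m/s:
V = [−fR + √((fR)² + 4 fR V_g)]/2 = [−66.6 + √(66.6² + 4×66.6×19)]/2 = 15.4 m/s
Subgeostrophic (V < V_g = 19 m/s), as expected around a low.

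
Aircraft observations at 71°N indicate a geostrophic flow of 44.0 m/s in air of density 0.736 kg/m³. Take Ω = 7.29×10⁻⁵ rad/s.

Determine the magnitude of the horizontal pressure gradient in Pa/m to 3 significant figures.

4.46×10⁻³ Pa/m

Coriolis parameter at 71°N:
f = 2Ω sin φ = 2 × 7.29×10⁻⁵ × sin 71° = 1.38×10⁻⁴ s⁻¹
Geostrophic balance rearranged: |∂P/∂n| = f ρ V_g
|∂P/∂n| = 1.38×10⁻⁴ × 0.736 × 44.0 = 4.46×10⁻³ Pa/m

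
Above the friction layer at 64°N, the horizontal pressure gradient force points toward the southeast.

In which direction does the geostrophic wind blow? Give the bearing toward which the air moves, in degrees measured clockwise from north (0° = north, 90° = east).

225°

The pressure-gradient force points toward the southeast (bearing 135°).
Geostrophic balance: in the Northern Hemisphere the Coriolis force deflects motion to the right, so the geostrophic wind blows 90° to the right of the pressure-gradient force (low pressure on the left).
Rotating 135° by 90° clockwise gives 225° — the wind blows toward the southwest.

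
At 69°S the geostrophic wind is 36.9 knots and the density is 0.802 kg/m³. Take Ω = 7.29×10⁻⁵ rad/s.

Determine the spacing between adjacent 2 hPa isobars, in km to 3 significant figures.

Coriolis parameter at 69°S:
f = 2Ω sin φ = 2 × 7.29×10⁻⁵ × sin 69° = 1.36×10⁻⁴ s⁻¹
Wind speed in SI: 36.9 knots = 19.0 m/s
Geostrophic balance rearranged: |∂P/∂n| = f ρ V_g
|∂P/∂n| = 1.36×10⁻⁴ × 0.802 × 19.0 = 2.07×10⁻³ Pa/m
Isobar spacing: Δn = ΔP/|∂P/∂n| = 200 Pa / 2.07×10⁻³ Pa/m = 96512 m ≈ 96.5 km

96.5 km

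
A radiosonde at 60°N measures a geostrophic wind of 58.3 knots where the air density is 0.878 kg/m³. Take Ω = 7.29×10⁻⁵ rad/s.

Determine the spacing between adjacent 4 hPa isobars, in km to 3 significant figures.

Coriolis parameter at 60°N:
f = 2Ω sin φ = 2 × 7.29×10⁻⁵ × sin 60° = 1.26×10⁻⁴ s⁻¹
Wind speed in SI: 58.3 knots = 30.0 m/s
Geostrophic balance rearranged: |∂P/∂n| = f ρ V_g
|∂P/∂n| = 1.26×10⁻⁴ × 0.878 × 30.0 = 3.32×10⁻³ Pa/m
Isobar spacing: Δn = ΔP/|∂P/∂n| = 400 Pa / 3.32×10⁻³ Pa/m = 120301 m ≈ 120 km

120 km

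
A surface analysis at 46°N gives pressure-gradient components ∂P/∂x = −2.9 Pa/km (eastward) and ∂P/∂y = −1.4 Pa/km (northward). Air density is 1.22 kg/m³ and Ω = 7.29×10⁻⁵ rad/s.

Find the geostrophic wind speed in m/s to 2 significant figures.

25 m/s

Coriolis parameter at 46°N:
f = 2Ω sin φ = 2 × 7.29×10⁻⁵ × sin 46° = 1.05×10⁻⁴ s⁻¹
Component geostrophic relations (x east, y north):
u_g = −(1/(fρ)) ∂P/∂y,  v_g = (1/(fρ)) ∂P/∂x
u_g = −(−1.4×10⁻³)/(1.05×10⁻⁴ × 1.22) = 10.9 m/s;  v_g = (−2.9×10⁻³)/(1.05×10⁻⁴ × 1.22) = −22.7 m/s
|V_g| = √(u_g² + v_g²) = 25.2 m/s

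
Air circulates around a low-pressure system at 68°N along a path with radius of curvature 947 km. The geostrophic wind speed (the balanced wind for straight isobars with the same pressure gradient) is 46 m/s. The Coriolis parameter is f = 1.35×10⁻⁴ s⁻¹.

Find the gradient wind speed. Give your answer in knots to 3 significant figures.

69.8 knots

Around a low, centrifugal force acts outward with Coriolis, so pressure-gradient force balances both:
(1/ρ)|∂P/∂n| = fV + V²/R  →  V² + fR·V − fR·V_g = 0
With fR = 1.35×10⁻⁴ × 947×10³ m = 128 m/s:
V = [−fR + √((fR)² + 4 fR V_g)]/2 = [−128 + √(128² + 4×128×46)]/2 = 35.9 m/s
Subgeostrophic (V < V_g = 46 m/s), as expected around a low.
Converting: 35.9 m/s × 1.944 = 69.8 knots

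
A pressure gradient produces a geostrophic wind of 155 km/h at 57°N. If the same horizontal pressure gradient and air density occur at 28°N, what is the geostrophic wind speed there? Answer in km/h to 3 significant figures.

277 km/h

With the same pressure gradient and density, V_g ∝ 1/f ∝ 1/sin φ.
V₂ = V₁ · sin φ₁ / sin φ₂ = 155 × sin 57° / sin 28°
V₂ = 155 × 0.8387/0.4695 = 277 km/h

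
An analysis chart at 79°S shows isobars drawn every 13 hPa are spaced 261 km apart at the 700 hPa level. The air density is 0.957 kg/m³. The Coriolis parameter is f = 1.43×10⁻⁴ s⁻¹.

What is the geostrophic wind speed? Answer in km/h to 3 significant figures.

Pressure gradient: |∂P/∂n| = 1300 Pa / 261000 m = 4.98×10⁻³ Pa/m
Geostrophic balance (pressure-gradient force = Coriolis force):
V_g = (1/(fρ)) |∂P/∂n| = 4.98×10⁻³ / (1.43×10⁻⁴ × 0.957) = 36.4 m/s
Converting: 36.4 m/s × 3.6 = 131 km/h

131 km/h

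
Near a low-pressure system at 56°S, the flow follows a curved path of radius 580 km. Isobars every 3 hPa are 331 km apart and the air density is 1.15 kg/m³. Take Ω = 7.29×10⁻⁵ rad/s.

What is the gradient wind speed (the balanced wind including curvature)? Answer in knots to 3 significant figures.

Coriolis parameter at 56°S:
f = 2Ω sin φ = 2 × 7.29×10⁻⁵ × sin 56° = 1.21×10⁻⁴ s⁻¹
Pressure gradient: |∂P/∂n| = 300 Pa / 331000 m = 9.06×10⁻⁴ Pa/m
Geostrophic speed: V_g = |∂P/∂n|/(fρ) = 9.06×10⁻⁴/(1.21×10⁻⁴ × 1.15) = 6.52 m/s
Around a low, centrifugal force acts outward with Coriolis, so pressure-gradient force balances both:
(1/ρ)|∂P/∂n| = fV + V²/R  →  V² + fR·V − fR·V_g = 0
With fR = 1.21×10⁻⁴ × 580×10³ m = 70.1 m/s:
V = [−fR + √((fR)² + 4 fR V_g)]/2 = [−70.1 + √(70.1² + 4×70.1×6.52)]/2 = 6.01 m/s
Subgeostrophic (V < V_g = 6.52 m/s), as expected around a low.
Converting: 6.01 m/s × 1.944 = 11.7 knots

11.7 knots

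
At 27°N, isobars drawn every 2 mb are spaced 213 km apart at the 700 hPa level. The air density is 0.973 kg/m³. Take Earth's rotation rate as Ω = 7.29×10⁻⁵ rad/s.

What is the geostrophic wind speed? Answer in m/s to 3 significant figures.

Coriolis parameter at 27°N:
f = 2Ω sin φ = 2 × 7.29×10⁻⁵ × sin 27° = 6.62×10⁻⁵ s⁻¹
Pressure gradient: |∂P/∂n| = 200 Pa / 213000 m = 9.39×10⁻⁴ Pa/m
Geostrophic balance (pressure-gradient force = Coriolis force):
V_g = (1/(fρ)) |∂P/∂n| = 9.39×10⁻⁴ / (6.62×10⁻⁵ × 0.973) = 14.6 m/s

14.6 m/s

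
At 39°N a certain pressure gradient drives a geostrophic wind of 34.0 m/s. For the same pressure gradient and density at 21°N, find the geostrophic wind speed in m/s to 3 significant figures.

59.7 m/s

With the same pressure gradient and density, V_g ∝ 1/f ∝ 1/sin φ.
V₂ = V₁ · sin φ₁ / sin φ₂ = 34.0 × sin 39° / sin 21°
V₂ = 34.0 × 0.6293/0.3584 = 59.7 m/s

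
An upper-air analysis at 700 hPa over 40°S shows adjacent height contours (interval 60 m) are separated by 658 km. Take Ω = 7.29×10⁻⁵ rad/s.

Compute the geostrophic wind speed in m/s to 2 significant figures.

Coriolis parameter at 40°S:
f = 2Ω sin φ = 2 × 7.29×10⁻⁵ × sin 40° = 9.37×10⁻⁵ s⁻¹
Height gradient: |∂Z/∂n| = 60 m / 658000 m = 9.12×10⁻⁵
On a pressure surface, geostrophic balance gives V_g = (g/f)|∂Z/∂n|:
V_g = 9.81 × 9.12×10⁻⁵ / 9.37×10⁻⁵ = 9.54 m/s

9.5 m/s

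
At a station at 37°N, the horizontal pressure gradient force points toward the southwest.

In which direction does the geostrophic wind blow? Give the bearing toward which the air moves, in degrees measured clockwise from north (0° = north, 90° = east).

315°

The pressure-gradient force points toward the southwest (bearing 225°).
Geostrophic balance: in the Northern Hemisphere the Coriolis force deflects motion to the right, so the geostrophic wind blows 90° to the right of the pressure-gradient force (low pressure on the left).
Rotating 225° by 90° clockwise gives 315° — the wind blows toward the northwest.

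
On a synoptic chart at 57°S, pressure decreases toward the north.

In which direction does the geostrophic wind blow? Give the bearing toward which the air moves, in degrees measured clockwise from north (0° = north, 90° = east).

The pressure-gradient force points toward the north (bearing 000°).
Geostrophic balance: in the Southern Hemisphere the Coriolis force deflects motion to the left, so the geostrophic wind blows 90° to the left of the pressure-gradient force (low pressure on the right).
Rotating 000° by 90° counterclockwise gives 270° — the wind blows toward the west.

270°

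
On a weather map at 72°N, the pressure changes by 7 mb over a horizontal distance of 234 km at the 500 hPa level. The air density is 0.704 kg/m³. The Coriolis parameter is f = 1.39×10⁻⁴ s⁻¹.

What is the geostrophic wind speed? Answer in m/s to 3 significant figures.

30.6 m/s

Pressure gradient: |∂P/∂n| = 700 Pa / 234000 m = 2.99×10⁻³ Pa/m
Geostrophic balance (pressure-gradient force = Coriolis force):
V_g = (1/(fρ)) |∂P/∂n| = 2.99×10⁻³ / (1.39×10⁻⁴ × 0.704) = 30.6 m/s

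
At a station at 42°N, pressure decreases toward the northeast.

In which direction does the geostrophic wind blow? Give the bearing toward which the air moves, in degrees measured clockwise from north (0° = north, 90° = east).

The pressure-gradient force points toward the northeast (bearing 045°).
Geostrophic balance: in the Northern Hemisphere the Coriolis force deflects motion to the right, so the geostrophic wind blows 90° to the right of the pressure-gradient force (low pressure on the left).
Rotating 045° by 90° clockwise gives 135° — the wind blows toward the southeast.

135°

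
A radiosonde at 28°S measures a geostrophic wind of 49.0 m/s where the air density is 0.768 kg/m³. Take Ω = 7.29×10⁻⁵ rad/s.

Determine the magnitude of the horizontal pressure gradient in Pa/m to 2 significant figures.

Coriolis parameter at 28°S:
f = 2Ω sin φ = 2 × 7.29×10⁻⁵ × sin 28° = 6.84×10⁻⁵ s⁻¹
Geostrophic balance rearranged: |∂P/∂n| = f ρ V_g
|∂P/∂n| = 6.84×10⁻⁵ × 0.768 × 49.0 = 2.58×10⁻³ Pa/m

2.6×10⁻³ Pa/m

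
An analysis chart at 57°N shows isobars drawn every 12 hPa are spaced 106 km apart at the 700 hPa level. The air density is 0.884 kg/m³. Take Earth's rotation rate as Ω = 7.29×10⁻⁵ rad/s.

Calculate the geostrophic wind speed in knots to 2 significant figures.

Coriolis parameter at 57°N:
f = 2Ω sin φ = 2 × 7.29×10⁻⁵ × sin 57° = 1.22×10⁻⁴ s⁻¹
Pressure gradient: |∂P/∂n| = 1200 Pa / 106000 m = 1.13×10⁻² Pa/m
Geostrophic balance (pressure-gradient force = Coriolis force):
V_g = (1/(fρ)) |∂P/∂n| = 1.13×10⁻² / (1.22×10⁻⁴ × 0.884) = 105 m/s
Converting: 105 m/s × 1.944 = 200 knots

200 knots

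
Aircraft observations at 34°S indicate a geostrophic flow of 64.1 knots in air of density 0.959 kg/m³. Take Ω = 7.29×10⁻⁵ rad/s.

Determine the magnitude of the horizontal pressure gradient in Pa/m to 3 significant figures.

Coriolis parameter at 34°S:
f = 2Ω sin φ = 2 × 7.29×10⁻⁵ × sin 34° = 8.15×10⁻⁵ s⁻¹
Wind speed in SI: 64.1 knots = 33.0 m/s
Geostrophic balance rearranged: |∂P/∂n| = f ρ V_g
|∂P/∂n| = 8.15×10⁻⁵ × 0.959 × 33.0 = 2.58×10⁻³ Pa/m

2.58×10⁻³ Pa/m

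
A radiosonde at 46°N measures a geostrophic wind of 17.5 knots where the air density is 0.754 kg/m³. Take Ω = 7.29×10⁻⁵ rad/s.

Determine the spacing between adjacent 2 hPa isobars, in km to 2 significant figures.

Coriolis parameter at 46°N:
f = 2Ω sin φ = 2 × 7.29×10⁻⁵ × sin 46° = 1.05×10⁻⁴ s⁻¹
Wind speed in SI: 17.5 knots = 9.00 m/s
Geostrophic balance rearranged: |∂P/∂n| = f ρ V_g
|∂P/∂n| = 1.05×10⁻⁴ × 0.754 × 9.00 = 7.12×10⁻⁴ Pa/m
Isobar spacing: Δn = ΔP/|∂P/∂n| = 200 Pa / 7.12×10⁻⁴ Pa/m = 280925 m ≈ 280 km

280 km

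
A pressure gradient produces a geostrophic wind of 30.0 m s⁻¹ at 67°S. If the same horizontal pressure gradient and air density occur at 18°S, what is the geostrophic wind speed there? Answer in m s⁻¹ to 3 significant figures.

89.4 m s⁻¹

With the same pressure gradient and density, V_g ∝ 1/f ∝ 1/sin φ.
V₂ = V₁ · sin φ₁ / sin φ₂ = 30.0 × sin 67° / sin 18°
V₂ = 30.0 × 0.9205/0.3090 = 89.4 m s⁻¹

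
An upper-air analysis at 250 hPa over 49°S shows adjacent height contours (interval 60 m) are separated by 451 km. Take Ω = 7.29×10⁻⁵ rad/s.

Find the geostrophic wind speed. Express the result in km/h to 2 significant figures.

Coriolis parameter at 49°S:
f = 2Ω sin φ = 2 × 7.29×10⁻⁵ × sin 49° = 1.10×10⁻⁴ s⁻¹
Height gradient: |∂Z/∂n| = 60 m / 451000 m = 1.33×10⁻⁴
On a pressure surface, geostrophic balance gives V_g = (g/f)|∂Z/∂n|:
V_g = 9.81 × 1.33×10⁻⁴ / 1.10×10⁻⁴ = 11.9 m/s
Converting: 11.9 m/s × 3.6 = 43 km/h

43 km/h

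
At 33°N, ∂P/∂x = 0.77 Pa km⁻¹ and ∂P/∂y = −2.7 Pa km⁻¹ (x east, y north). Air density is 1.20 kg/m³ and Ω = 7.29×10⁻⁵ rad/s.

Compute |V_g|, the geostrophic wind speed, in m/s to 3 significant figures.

29.5 m/s

Coriolis parameter at 33°N:
f = 2Ω sin φ = 2 × 7.29×10⁻⁵ × sin 33° = 7.94×10⁻⁵ s⁻¹
Component geostrophic relations (x east, y north):
u_g = −(1/(fρ)) ∂P/∂y,  v_g = (1/(fρ)) ∂P/∂x
u_g = −(−2.7×10⁻³)/(7.94×10⁻⁵ × 1.20) = 28.3 m/s;  v_g = (0.77×10⁻³)/(7.94×10⁻⁵ × 1.20) = 8.08 m/s
|V_g| = √(u_g² + v_g²) = 29.5 m/s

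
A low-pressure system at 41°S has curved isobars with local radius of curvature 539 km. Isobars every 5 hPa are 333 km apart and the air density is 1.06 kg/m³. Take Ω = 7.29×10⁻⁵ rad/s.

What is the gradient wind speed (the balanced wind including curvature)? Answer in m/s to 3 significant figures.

12.0 m/s

Coriolis parameter at 41°S:
f = 2Ω sin φ = 2 × 7.29×10⁻⁵ × sin 41° = 9.57×10⁻⁵ s⁻¹
Pressure gradient: |∂P/∂n| = 500 Pa / 333000 m = 1.50×10⁻³ Pa/m
Geostrophic speed: V_g = |∂P/∂n|/(fρ) = 1.50×10⁻³/(9.57×10⁻⁵ × 1.06) = 14.8 m/s
Around a low, centrifugal force acts outward with Coriolis, so pressure-gradient force balances both:
(1/ρ)|∂P/∂n| = fV + V²/R  →  V² + fR·V − fR·V_g = 0
With fR = 9.57×10⁻⁵ × 539×10³ m = 51.6 m/s:
V = [−fR + √((fR)² + 4 fR V_g)]/2 = [−51.6 + √(51.6² + 4×51.6×14.8)]/2 = 12 m/s
Subgeostrophic (V < V_g = 14.8 m/s), as expected around a low.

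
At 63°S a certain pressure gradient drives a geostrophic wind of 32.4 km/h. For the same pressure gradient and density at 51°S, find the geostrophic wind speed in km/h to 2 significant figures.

37 km/h

With the same pressure gradient and density, V_g ∝ 1/f ∝ 1/sin φ.
V₂ = V₁ · sin φ₁ / sin φ₂ = 32.4 × sin 63° / sin 51°
V₂ = 32.4 × 0.8910/0.7771 = 37 km/h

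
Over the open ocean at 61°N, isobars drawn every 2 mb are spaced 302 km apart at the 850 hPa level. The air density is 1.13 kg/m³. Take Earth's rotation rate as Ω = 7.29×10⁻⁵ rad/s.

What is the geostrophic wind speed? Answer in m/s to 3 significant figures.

4.60 m/s

Coriolis parameter at 61°N:
f = 2Ω sin φ = 2 × 7.29×10⁻⁵ × sin 61° = 1.28×10⁻⁴ s⁻¹
Pressure gradient: |∂P/∂n| = 200 Pa / 302000 m = 6.62×10⁻⁴ Pa/m
Geostrophic balance (pressure-gradient force = Coriolis force):
V_g = (1/(fρ)) |∂P/∂n| = 6.62×10⁻⁴ / (1.28×10⁻⁴ × 1.13) = 4.60 m/s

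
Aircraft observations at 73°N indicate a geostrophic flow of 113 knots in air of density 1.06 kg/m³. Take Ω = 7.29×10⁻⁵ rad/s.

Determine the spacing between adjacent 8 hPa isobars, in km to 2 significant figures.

Coriolis parameter at 73°N:
f = 2Ω sin φ = 2 × 7.29×10⁻⁵ × sin 73° = 1.39×10⁻⁴ s⁻¹
Wind speed in SI: 113 knots = 58.1 m/s
Geostrophic balance rearranged: |∂P/∂n| = f ρ V_g
|∂P/∂n| = 1.39×10⁻⁴ × 1.06 × 58.1 = 8.59×10⁻³ Pa/m
Isobar spacing: Δn = ΔP/|∂P/∂n| = 800 Pa / 8.59×10⁻³ Pa/m = 93114 m ≈ 93 km

93 km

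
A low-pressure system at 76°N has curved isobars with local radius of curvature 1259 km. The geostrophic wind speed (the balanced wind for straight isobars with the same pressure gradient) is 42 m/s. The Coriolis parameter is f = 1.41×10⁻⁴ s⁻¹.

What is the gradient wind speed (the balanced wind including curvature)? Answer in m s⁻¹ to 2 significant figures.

Around a low, centrifugal force acts outward with Coriolis, so pressure-gradient force balances both:
(1/ρ)|∂P/∂n| = fV + V²/R  →  V² + fR·V − fR·V_g = 0
With fR = 1.41×10⁻⁴ × 1259×10³ m = 178 m/s:
V = [−fR + √((fR)² + 4 fR V_g)]/2 = [−178 + √(178² + 4×178×42)]/2 = 35.1 m/s
Subgeostrophic (V < V_g = 42 m/s), as expected around a low.

35 m s⁻¹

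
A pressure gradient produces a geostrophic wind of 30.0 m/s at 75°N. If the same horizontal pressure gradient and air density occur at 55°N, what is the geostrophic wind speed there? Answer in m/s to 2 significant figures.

With the same pressure gradient and density, V_g ∝ 1/f ∝ 1/sin φ.
V₂ = V₁ · sin φ₁ / sin φ₂ = 30.0 × sin 75° / sin 55°
V₂ = 30.0 × 0.9659/0.8192 = 35 m/s

35 m/s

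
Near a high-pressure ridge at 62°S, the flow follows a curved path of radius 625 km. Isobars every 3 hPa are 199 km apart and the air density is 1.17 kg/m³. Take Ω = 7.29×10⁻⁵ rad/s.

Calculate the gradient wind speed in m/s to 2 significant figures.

12 m/s

Coriolis parameter at 62°S:
f = 2Ω sin φ = 2 × 7.29×10⁻⁵ × sin 62° = 1.29×10⁻⁴ s⁻¹
Pressure gradient: |∂P/∂n| = 300 Pa / 199000 m = 1.51×10⁻³ Pa/m
Geostrophic speed: V_g = |∂P/∂n|/(fρ) = 1.51×10⁻³/(1.29×10⁻⁴ × 1.17) = 10.0 m/s
Around a high, pressure-gradient force acts outward with centrifugal, so Coriolis balances both:
fV = (1/ρ)|∂P/∂n| + V²/R  →  V² − fR·V + fR·V_g = 0
With fR = 1.29×10⁻⁴ × 625×10³ m = 80.5 m/s:
V = [fR − √((fR)² − 4 fR V_g)]/2 = [80.5 − √(80.5² − 4×80.5×10)]/2 = 11.7 m/s
Supergeostrophic (V > V_g = 10 m/s), as expected around a high.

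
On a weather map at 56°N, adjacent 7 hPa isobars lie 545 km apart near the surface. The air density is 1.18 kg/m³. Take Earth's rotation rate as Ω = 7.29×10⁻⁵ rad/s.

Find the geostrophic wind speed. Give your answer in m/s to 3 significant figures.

9.01 m/s

Coriolis parameter at 56°N:
f = 2Ω sin φ = 2 × 7.29×10⁻⁵ × sin 56° = 1.21×10⁻⁴ s⁻¹
Pressure gradient: |∂P/∂n| = 700 Pa / 545000 m = 1.28×10⁻³ Pa/m
Geostrophic balance (pressure-gradient force = Coriolis force):
V_g = (1/(fρ)) |∂P/∂n| = 1.28×10⁻³ / (1.21×10⁻⁴ × 1.18) = 9.01 m/s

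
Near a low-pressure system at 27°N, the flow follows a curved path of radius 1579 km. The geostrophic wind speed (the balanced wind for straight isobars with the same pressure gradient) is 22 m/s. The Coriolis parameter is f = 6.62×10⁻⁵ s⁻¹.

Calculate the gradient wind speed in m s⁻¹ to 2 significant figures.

Around a low, centrifugal force acts outward with Coriolis, so pressure-gradient force balances both:
(1/ρ)|∂P/∂n| = fV + V²/R  →  V² + fR·V − fR·V_g = 0
With fR = 6.62×10⁻⁵ × 1579×10³ m = 105 m/s:
V = [−fR + √((fR)² + 4 fR V_g)]/2 = [−105 + √(105² + 4×105×22)]/2 = 18.7 m/s
Subgeostrophic (V < V_g = 22 m/s), as expected around a low.

19 m s⁻¹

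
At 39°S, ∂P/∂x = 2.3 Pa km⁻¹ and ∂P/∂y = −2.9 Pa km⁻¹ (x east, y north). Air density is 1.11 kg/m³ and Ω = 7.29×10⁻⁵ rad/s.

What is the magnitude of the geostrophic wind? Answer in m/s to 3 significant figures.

Coriolis parameter at 39°S:
f = 2Ω sin φ = 2 × 7.29×10⁻⁵ × sin 39° = 9.18×10⁻⁵ s⁻¹
In the Southern Hemisphere f is negative: f = −9.18×10⁻⁵ s⁻¹.
Component geostrophic relations (x east, y north):
u_g = −(1/(fρ)) ∂P/∂y,  v_g = (1/(fρ)) ∂P/∂x
u_g = −(−2.9×10⁻³)/(−9.18×10⁻⁵ × 1.11) = −28.5 m/s;  v_g = (2.3×10⁻³)/(−9.18×10⁻⁵ × 1.11) = −22.6 m/s
|V_g| = √(u_g² + v_g²) = 36.3 m/s

36.3 m/s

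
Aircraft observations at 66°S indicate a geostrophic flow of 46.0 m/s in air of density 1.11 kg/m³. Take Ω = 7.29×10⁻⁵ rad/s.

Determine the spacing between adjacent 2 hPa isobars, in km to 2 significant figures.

Coriolis parameter at 66°S:
f = 2Ω sin φ = 2 × 7.29×10⁻⁵ × sin 66° = 1.33×10⁻⁴ s⁻¹
Geostrophic balance rearranged: |∂P/∂n| = f ρ V_g
|∂P/∂n| = 1.33×10⁻⁴ × 1.11 × 46.0 = 6.80×10⁻³ Pa/m
Isobar spacing: Δn = ΔP/|∂P/∂n| = 200 Pa / 6.80×10⁻³ Pa/m = 29408 m ≈ 29 km

29 km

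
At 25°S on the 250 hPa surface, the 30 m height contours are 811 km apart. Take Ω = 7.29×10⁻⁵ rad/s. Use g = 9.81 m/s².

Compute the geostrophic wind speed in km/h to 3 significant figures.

Coriolis parameter at 25°S:
f = 2Ω sin φ = 2 × 7.29×10⁻⁵ × sin 25° = 6.16×10⁻⁵ s⁻¹
Height gradient: |∂Z/∂n| = 30 m / 811000 m = 3.70×10⁻⁵
On a pressure surface, geostrophic balance gives V_g = (g/f)|∂Z/∂n|:
V_g = 9.81 × 3.70×10⁻⁵ / 6.16×10⁻⁵ = 5.89 m/s
Converting: 5.89 m/s × 3.6 = 21.2 km/h

21.2 km/h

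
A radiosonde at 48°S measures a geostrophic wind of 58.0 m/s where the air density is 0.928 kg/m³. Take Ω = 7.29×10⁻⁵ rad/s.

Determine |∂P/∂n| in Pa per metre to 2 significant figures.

Coriolis parameter at 48°S:
f = 2Ω sin φ = 2 × 7.29×10⁻⁵ × sin 48° = 1.08×10⁻⁴ s⁻¹
Geostrophic balance rearranged: |∂P/∂n| = f ρ V_g
|∂P/∂n| = 1.08×10⁻⁴ × 0.928 × 58.0 = 5.83×10⁻³ Pa/m

5.8×10⁻³ Pa/m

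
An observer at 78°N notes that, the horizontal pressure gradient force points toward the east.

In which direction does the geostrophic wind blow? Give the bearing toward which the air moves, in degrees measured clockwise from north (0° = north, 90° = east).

180°

The pressure-gradient force points toward the east (bearing 090°).
Geostrophic balance: in the Northern Hemisphere the Coriolis force deflects motion to the right, so the geostrophic wind blows 90° to the right of the pressure-gradient force (low pressure on the left).
Rotating 090° by 90° clockwise gives 180° — the wind blows toward the south.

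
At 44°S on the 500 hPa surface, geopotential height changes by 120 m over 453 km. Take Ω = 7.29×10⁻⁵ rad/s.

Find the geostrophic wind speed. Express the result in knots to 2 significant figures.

Coriolis parameter at 44°S:
f = 2Ω sin φ = 2 × 7.29×10⁻⁵ × sin 44° = 1.01×10⁻⁴ s⁻¹
Height gradient: |∂Z/∂n| = 120 m / 453000 m = 2.65×10⁻⁴
On a pressure surface, geostrophic balance gives V_g = (g/f)|∂Z/∂n|:
V_g = 9.81 × 2.65×10⁻⁴ / 1.01×10⁻⁴ = 25.7 m/s
Converting: 25.7 m/s × 1.944 = 50 knots

50 knots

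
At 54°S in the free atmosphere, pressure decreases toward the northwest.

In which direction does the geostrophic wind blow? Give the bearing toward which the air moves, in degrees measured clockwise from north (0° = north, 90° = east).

225°

The pressure-gradient force points toward the northwest (bearing 315°).
Geostrophic balance: in the Southern Hemisphere the Coriolis force deflects motion to the left, so the geostrophic wind blows 90° to the left of the pressure-gradient force (low pressure on the right).
Rotating 315° by 90° counterclockwise gives 225° — the wind blows toward the southwest.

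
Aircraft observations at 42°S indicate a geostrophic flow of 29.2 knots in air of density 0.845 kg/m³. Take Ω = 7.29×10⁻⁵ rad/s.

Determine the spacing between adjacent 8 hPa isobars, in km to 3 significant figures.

646 km

Coriolis parameter at 42°S:
f = 2Ω sin φ = 2 × 7.29×10⁻⁵ × sin 42° = 9.76×10⁻⁵ s⁻¹
Wind speed in SI: 29.2 knots = 15.0 m/s
Geostrophic balance rearranged: |∂P/∂n| = f ρ V_g
|∂P/∂n| = 9.76×10⁻⁵ × 0.845 × 15.0 = 1.24×10⁻³ Pa/m
Isobar spacing: Δn = ΔP/|∂P/∂n| = 800 Pa / 1.24×10⁻³ Pa/m = 646017 m ≈ 646 km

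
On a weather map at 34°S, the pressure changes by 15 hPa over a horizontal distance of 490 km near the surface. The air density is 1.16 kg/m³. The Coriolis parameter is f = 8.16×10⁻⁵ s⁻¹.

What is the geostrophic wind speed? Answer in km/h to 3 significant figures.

116 km/h

Pressure gradient: |∂P/∂n| = 1500 Pa / 490000 m = 3.06×10⁻³ Pa/m
Geostrophic balance (pressure-gradient force = Coriolis force):
V_g = (1/(fρ)) |∂P/∂n| = 3.06×10⁻³ / (8.16×10⁻⁵ × 1.16) = 32.3 m/s
Converting: 32.3 m/s × 3.6 = 116 km/h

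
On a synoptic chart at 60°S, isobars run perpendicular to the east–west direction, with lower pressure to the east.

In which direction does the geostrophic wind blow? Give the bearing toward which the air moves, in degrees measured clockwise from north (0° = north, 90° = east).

000°

The pressure-gradient force points toward the east (bearing 090°).
Geostrophic balance: in the Southern Hemisphere the Coriolis force deflects motion to the left, so the geostrophic wind blows 90° to the left of the pressure-gradient force (low pressure on the right).
Rotating 090° by 90° counterclockwise gives 000° — the wind blows toward the north.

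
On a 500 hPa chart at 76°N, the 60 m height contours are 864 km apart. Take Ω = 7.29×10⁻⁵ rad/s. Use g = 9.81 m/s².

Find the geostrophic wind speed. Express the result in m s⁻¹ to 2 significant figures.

Coriolis parameter at 76°N:
f = 2Ω sin φ = 2 × 7.29×10⁻⁵ × sin 76° = 1.41×10⁻⁴ s⁻¹
Height gradient: |∂Z/∂n| = 60 m / 864000 m = 6.94×10⁻⁵
On a pressure surface, geostrophic balance gives V_g = (g/f)|∂Z/∂n|:
V_g = 9.81 × 6.94×10⁻⁵ / 1.41×10⁻⁴ = 4.82 m/s

4.8 m s⁻¹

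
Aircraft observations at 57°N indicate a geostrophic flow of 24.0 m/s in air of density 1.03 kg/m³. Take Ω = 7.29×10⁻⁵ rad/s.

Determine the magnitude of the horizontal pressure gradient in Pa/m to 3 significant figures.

Coriolis parameter at 57°N:
f = 2Ω sin φ = 2 × 7.29×10⁻⁵ × sin 57° = 1.22×10⁻⁴ s⁻¹
Geostrophic balance rearranged: |∂P/∂n| = f ρ V_g
|∂P/∂n| = 1.22×10⁻⁴ × 1.03 × 24.0 = 3.02×10⁻³ Pa/m

3.02×10⁻³ Pa/m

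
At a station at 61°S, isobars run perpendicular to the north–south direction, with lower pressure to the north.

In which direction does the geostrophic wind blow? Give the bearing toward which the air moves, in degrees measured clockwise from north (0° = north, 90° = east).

The pressure-gradient force points toward the north (bearing 000°).
Geostrophic balance: in the Southern Hemisphere the Coriolis force deflects motion to the left, so the geostrophic wind blows 90° to the left of the pressure-gradient force (low pressure on the right).
Rotating 000° by 90° counterclockwise gives 270° — the wind blows toward the west.

270°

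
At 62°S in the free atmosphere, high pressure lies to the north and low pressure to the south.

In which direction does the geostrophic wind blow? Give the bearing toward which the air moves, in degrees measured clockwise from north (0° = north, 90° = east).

The pressure-gradient force points toward the south (bearing 180°).
Geostrophic balance: in the Southern Hemisphere the Coriolis force deflects motion to the left, so the geostrophic wind blows 90° to the left of the pressure-gradient force (low pressure on the right).
Rotating 180° by 90° counterclockwise gives 090° — the wind blows toward the east.

090°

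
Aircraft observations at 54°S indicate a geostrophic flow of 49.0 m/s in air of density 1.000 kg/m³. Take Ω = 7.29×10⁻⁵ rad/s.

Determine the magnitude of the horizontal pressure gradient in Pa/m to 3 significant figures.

5.78×10⁻³ Pa/m

Coriolis parameter at 54°S:
f = 2Ω sin φ = 2 × 7.29×10⁻⁵ × sin 54° = 1.18×10⁻⁴ s⁻¹
Geostrophic balance rearranged: |∂P/∂n| = f ρ V_g
|∂P/∂n| = 1.18×10⁻⁴ × 1.000 × 49.0 = 5.78×10⁻³ Pa/m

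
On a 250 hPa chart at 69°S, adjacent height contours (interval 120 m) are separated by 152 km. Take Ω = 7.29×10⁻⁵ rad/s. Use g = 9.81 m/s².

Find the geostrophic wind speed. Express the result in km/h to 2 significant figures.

200 km/h

Coriolis parameter at 69°S:
f = 2Ω sin φ = 2 × 7.29×10⁻⁵ × sin 69° = 1.36×10⁻⁴ s⁻¹
Height gradient: |∂Z/∂n| = 120 m / 152000 m = 7.89×10⁻⁴
On a pressure surface, geostrophic balance gives V_g = (g/f)|∂Z/∂n|:
V_g = 9.81 × 7.89×10⁻⁴ / 1.36×10⁻⁴ = 56.9 m/s
Converting: 56.9 m/s × 3.6 = 200 km/h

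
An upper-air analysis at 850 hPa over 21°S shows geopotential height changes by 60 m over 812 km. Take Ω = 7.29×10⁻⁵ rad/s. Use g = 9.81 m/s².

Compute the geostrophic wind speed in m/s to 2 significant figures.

14 m/s

Coriolis parameter at 21°S:
f = 2Ω sin φ = 2 × 7.29×10⁻⁵ × sin 21° = 5.23×10⁻⁵ s⁻¹
Height gradient: |∂Z/∂n| = 60 m / 812000 m = 7.39×10⁻⁵
On a pressure surface, geostrophic balance gives V_g = (g/f)|∂Z/∂n|:
V_g = 9.81 × 7.39×10⁻⁵ / 5.23×10⁻⁵ = 13.9 m/s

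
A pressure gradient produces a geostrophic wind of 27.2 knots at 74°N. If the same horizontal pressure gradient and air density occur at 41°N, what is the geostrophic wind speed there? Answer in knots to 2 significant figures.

With the same pressure gradient and density, V_g ∝ 1/f ∝ 1/sin φ.
V₂ = V₁ · sin φ₁ / sin φ₂ = 27.2 × sin 74° / sin 41°
V₂ = 27.2 × 0.9613/0.6561 = 40 knots

40 knots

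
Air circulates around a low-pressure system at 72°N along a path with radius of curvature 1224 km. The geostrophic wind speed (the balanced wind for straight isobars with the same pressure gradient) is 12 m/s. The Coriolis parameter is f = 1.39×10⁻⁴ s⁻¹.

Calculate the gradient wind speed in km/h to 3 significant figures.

Around a low, centrifugal force acts outward with Coriolis, so pressure-gradient force balances both:
(1/ρ)|∂P/∂n| = fV + V²/R  →  V² + fR·V − fR·V_g = 0
With fR = 1.39×10⁻⁴ × 1224×10³ m = 170 m/s:
V = [−fR + √((fR)² + 4 fR V_g)]/2 = [−170 + √(170² + 4×170×12)]/2 = 11.3 m/s
Subgeostrophic (V < V_g = 12 m/s), as expected around a low.
Converting: 11.3 m/s × 3.6 = 40.5 km/h

40.5 km/h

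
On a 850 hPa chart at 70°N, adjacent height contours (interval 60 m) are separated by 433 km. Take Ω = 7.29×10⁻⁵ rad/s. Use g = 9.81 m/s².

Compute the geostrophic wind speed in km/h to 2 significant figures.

36 km/h

Coriolis parameter at 70°N:
f = 2Ω sin φ = 2 × 7.29×10⁻⁵ × sin 70° = 1.37×10⁻⁴ s⁻¹
Height gradient: |∂Z/∂n| = 60 m / 433000 m = 1.39×10⁻⁴
On a pressure surface, geostrophic balance gives V_g = (g/f)|∂Z/∂n|:
V_g = 9.81 × 1.39×10⁻⁴ / 1.37×10⁻⁴ = 9.92 m/s
Converting: 9.92 m/s × 3.6 = 36 km/h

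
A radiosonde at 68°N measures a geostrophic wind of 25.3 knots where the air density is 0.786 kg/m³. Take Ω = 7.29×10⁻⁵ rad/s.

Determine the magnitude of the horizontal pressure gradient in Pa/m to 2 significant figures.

1.4×10⁻³ Pa/m

Coriolis parameter at 68°N:
f = 2Ω sin φ = 2 × 7.29×10⁻⁵ × sin 68° = 1.35×10⁻⁴ s⁻¹
Wind speed in SI: 25.3 knots = 13.0 m/s
Geostrophic balance rearranged: |∂P/∂n| = f ρ V_g
|∂P/∂n| = 1.35×10⁻⁴ × 0.786 × 13.0 = 1.38×10⁻³ Pa/m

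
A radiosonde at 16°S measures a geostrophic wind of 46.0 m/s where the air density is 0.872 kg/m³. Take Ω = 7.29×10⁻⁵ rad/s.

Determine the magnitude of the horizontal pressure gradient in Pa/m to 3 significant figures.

1.61×10⁻³ Pa/m

Coriolis parameter at 16°S:
f = 2Ω sin φ = 2 × 7.29×10⁻⁵ × sin 16° = 4.02×10⁻⁵ s⁻¹
Geostrophic balance rearranged: |∂P/∂n| = f ρ V_g
|∂P/∂n| = 4.02×10⁻⁵ × 0.872 × 46.0 = 1.61×10⁻³ Pa/m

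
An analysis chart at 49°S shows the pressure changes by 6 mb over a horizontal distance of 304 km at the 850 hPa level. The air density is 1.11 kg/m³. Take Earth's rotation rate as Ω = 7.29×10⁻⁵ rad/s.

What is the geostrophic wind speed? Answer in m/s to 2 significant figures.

Coriolis parameter at 49°S:
f = 2Ω sin φ = 2 × 7.29×10⁻⁵ × sin 49° = 1.10×10⁻⁴ s⁻¹
Pressure gradient: |∂P/∂n| = 600 Pa / 304000 m = 1.97×10⁻³ Pa/m
Geostrophic balance (pressure-gradient force = Coriolis force):
V_g = (1/(fρ)) |∂P/∂n| = 1.97×10⁻³ / (1.10×10⁻⁴ × 1.11) = 16.2 m/s

16 m/s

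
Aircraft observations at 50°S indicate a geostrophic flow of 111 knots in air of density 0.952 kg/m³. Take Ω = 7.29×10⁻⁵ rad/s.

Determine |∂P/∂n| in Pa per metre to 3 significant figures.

Coriolis parameter at 50°S:
f = 2Ω sin φ = 2 × 7.29×10⁻⁵ × sin 50° = 1.12×10⁻⁴ s⁻¹
Wind speed in SI: 111 knots = 57.1 m/s
Geostrophic balance rearranged: |∂P/∂n| = f ρ V_g
|∂P/∂n| = 1.12×10⁻⁴ × 0.952 × 57.1 = 6.07×10⁻³ Pa/m

6.07×10⁻³ Pa/m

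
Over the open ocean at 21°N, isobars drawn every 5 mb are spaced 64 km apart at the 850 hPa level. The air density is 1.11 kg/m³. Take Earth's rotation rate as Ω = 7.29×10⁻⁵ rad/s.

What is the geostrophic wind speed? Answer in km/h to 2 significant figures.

480 km/h

Coriolis parameter at 21°N:
f = 2Ω sin φ = 2 × 7.29×10⁻⁵ × sin 21° = 5.23×10⁻⁵ s⁻¹
Pressure gradient: |∂P/∂n| = 500 Pa / 64000 m = 7.81×10⁻³ Pa/m
Geostrophic balance (pressure-gradient force = Coriolis force):
V_g = (1/(fρ)) |∂P/∂n| = 7.81×10⁻³ / (5.23×10⁻⁵ × 1.11) = 135 m/s
Converting: 135 m/s × 3.6 = 480 km/h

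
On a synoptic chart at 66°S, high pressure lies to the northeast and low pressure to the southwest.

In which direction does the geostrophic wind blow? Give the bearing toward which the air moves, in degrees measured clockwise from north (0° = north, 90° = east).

135°

The pressure-gradient force points toward the southwest (bearing 225°).
Geostrophic balance: in the Southern Hemisphere the Coriolis force deflects motion to the left, so the geostrophic wind blows 90° to the left of the pressure-gradient force (low pressure on the right).
Rotating 225° by 90° counterclockwise gives 135° — the wind blows toward the southeast.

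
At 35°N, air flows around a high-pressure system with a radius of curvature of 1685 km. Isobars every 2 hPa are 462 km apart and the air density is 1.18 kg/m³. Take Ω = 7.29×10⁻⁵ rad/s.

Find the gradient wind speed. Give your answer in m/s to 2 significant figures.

Coriolis parameter at 35°N:
f = 2Ω sin φ = 2 × 7.29×10⁻⁵ × sin 35° = 8.36×10⁻⁵ s⁻¹
Pressure gradient: |∂P/∂n| = 200 Pa / 462000 m = 4.33×10⁻⁴ Pa/m
Geostrophic speed: V_g = |∂P/∂n|/(fρ) = 4.33×10⁻⁴/(8.36×10⁻⁵ × 1.18) = 4.39 m/s
Around a high, pressure-gradient force acts outward with centrifugal, so Coriolis balances both:
fV = (1/ρ)|∂P/∂n| + V²/R  →  V² − fR·V + fR·V_g = 0
With fR = 8.36×10⁻⁵ × 1685×10³ m = 141 m/s:
V = [fR − √((fR)² − 4 fR V_g)]/2 = [141 − √(141² − 4×141×4.39)]/2 = 4.53 m/s
Supergeostrophic (V > V_g = 4.39 m/s), as expected around a high.

4.5 m/s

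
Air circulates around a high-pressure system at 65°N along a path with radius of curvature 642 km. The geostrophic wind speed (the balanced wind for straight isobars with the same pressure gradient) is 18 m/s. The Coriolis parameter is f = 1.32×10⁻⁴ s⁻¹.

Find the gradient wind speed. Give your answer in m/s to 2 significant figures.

26 m/s

Around a high, pressure-gradient force acts outward with centrifugal, so Coriolis balances both:
fV = (1/ρ)|∂P/∂n| + V²/R  →  V² − fR·V + fR·V_g = 0
With fR = 1.32×10⁻⁴ × 642×10³ m = 84.7 m/s:
V = [fR − √((fR)² − 4 fR V_g)]/2 = [84.7 − √(84.7² − 4×84.7×18)]/2 = 25.9 m/s
Supergeostrophic (V > V_g = 18 m/s), as expected around a high.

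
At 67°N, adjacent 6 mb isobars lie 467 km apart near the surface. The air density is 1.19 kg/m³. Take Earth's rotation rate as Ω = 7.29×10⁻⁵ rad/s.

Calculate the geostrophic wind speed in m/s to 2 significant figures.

8.0 m/s

Coriolis parameter at 67°N:
f = 2Ω sin φ = 2 × 7.29×10⁻⁵ × sin 67° = 1.34×10⁻⁴ s⁻¹
Pressure gradient: |∂P/∂n| = 600 Pa / 467000 m = 1.28×10⁻³ Pa/m
Geostrophic balance (pressure-gradient force = Coriolis force):
V_g = (1/(fρ)) |∂P/∂n| = 1.28×10⁻³ / (1.34×10⁻⁴ × 1.19) = 8.04 m/s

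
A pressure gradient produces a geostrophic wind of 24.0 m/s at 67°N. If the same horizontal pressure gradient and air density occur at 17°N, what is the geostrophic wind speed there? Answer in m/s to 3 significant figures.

With the same pressure gradient and density, V_g ∝ 1/f ∝ 1/sin φ.
V₂ = V₁ · sin φ₁ / sin φ₂ = 24.0 × sin 67° / sin 17°
V₂ = 24.0 × 0.9205/0.2924 = 75.6 m/s

75.6 m/s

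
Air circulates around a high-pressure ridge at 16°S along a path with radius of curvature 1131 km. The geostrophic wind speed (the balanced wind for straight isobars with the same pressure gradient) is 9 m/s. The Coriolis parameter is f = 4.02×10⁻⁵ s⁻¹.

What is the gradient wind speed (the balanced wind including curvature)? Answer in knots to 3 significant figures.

24.0 knots

Around a high, pressure-gradient force acts outward with centrifugal, so Coriolis balances both:
fV = (1/ρ)|∂P/∂n| + V²/R  →  V² − fR·V + fR·V_g = 0
With fR = 4.02×10⁻⁵ × 1131×10³ m = 45.5 m/s:
V = [fR − √((fR)² − 4 fR V_g)]/2 = [45.5 − √(45.5² − 4×45.5×9)]/2 = 12.4 m/s
Supergeostrophic (V > V_g = 9 m/s), as expected around a high.
Converting: 12.4 m/s × 1.944 = 24.0 knots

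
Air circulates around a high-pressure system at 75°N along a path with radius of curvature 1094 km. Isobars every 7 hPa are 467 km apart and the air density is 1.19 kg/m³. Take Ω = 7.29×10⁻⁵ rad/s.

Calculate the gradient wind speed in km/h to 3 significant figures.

Coriolis parameter at 75°N:
f = 2Ω sin φ = 2 × 7.29×10⁻⁵ × sin 75° = 1.41×10⁻⁴ s⁻¹
Pressure gradient: |∂P/∂n| = 700 Pa / 467000 m = 1.50×10⁻³ Pa/m
Geostrophic speed: V_g = |∂P/∂n|/(fρ) = 1.50×10⁻³/(1.41×10⁻⁴ × 1.19) = 8.94 m/s
Around a high, pressure-gradient force acts outward with centrifugal, so Coriolis balances both:
fV = (1/ρ)|∂P/∂n| + V²/R  →  V² − fR·V + fR·V_g = 0
With fR = 1.41×10⁻⁴ × 1094×10³ m = 154 m/s:
V = [fR − √((fR)² − 4 fR V_g)]/2 = [154 − √(154² − 4×154×8.94)]/2 = 9.53 m/s
Supergeostrophic (V > V_g = 8.94 m/s), as expected around a high.
Converting: 9.53 m/s × 3.6 = 34.3 km/h

34.3 km/h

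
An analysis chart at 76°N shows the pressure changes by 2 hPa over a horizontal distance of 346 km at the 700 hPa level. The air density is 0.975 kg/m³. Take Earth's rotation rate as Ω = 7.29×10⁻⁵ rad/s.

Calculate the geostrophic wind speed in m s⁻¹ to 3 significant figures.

4.19 m s⁻¹

Coriolis parameter at 76°N:
f = 2Ω sin φ = 2 × 7.29×10⁻⁵ × sin 76° = 1.41×10⁻⁴ s⁻¹
Pressure gradient: |∂P/∂n| = 200 Pa / 346000 m = 5.78×10⁻⁴ Pa/m
Geostrophic balance (pressure-gradient force = Coriolis force):
V_g = (1/(fρ)) |∂P/∂n| = 5.78×10⁻⁴ / (1.41×10⁻⁴ × 0.975) = 4.19 m/s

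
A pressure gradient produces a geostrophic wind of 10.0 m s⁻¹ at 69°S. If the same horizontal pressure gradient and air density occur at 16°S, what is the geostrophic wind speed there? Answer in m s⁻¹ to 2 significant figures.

With the same pressure gradient and density, V_g ∝ 1/f ∝ 1/sin φ.
V₂ = V₁ · sin φ₁ / sin φ₂ = 10.0 × sin 69° / sin 16°
V₂ = 10.0 × 0.9336/0.2756 = 34 m s⁻¹

34 m s⁻¹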